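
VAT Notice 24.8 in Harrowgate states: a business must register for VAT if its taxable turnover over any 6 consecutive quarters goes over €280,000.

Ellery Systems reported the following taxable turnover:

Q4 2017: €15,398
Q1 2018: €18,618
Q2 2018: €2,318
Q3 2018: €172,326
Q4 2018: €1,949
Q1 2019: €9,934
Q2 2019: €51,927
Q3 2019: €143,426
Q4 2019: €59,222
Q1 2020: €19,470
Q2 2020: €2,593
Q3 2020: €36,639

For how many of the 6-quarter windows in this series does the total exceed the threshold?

Q4 2017–Q1 2019: €15,398 + €18,618 + €2,318 + €172,326 + €1,949 + €9,934 = €220,543 (under)
Q1 2018–Q2 2019: €18,618 + €2,318 + €172,326 + €1,949 + €9,934 + €51,927 = €257,072 (under)
Q2 2018–Q3 2019: €2,318 + €172,326 + €1,949 + €9,934 + €51,927 + €143,426 = €381,880 (over)
Q3 2018–Q4 2019: €172,326 + €1,949 + €9,934 + €51,927 + €143,426 + €59,222 = €438,784 (over)
Q4 2018–Q1 2020: €1,949 + €9,934 + €51,927 + €143,426 + €59,222 + €19,470 = €285,928 (over)
Q1 2019–Q2 2020: €9,934 + €51,927 + €143,426 + €59,222 + €19,470 + €2,593 = €286,572 (over)
Q2 2019–Q3 2020: €51,927 + €143,426 + €59,222 + €19,470 + €2,593 + €36,639 = €313,277 (over)
5 windows exceed the threshold.

5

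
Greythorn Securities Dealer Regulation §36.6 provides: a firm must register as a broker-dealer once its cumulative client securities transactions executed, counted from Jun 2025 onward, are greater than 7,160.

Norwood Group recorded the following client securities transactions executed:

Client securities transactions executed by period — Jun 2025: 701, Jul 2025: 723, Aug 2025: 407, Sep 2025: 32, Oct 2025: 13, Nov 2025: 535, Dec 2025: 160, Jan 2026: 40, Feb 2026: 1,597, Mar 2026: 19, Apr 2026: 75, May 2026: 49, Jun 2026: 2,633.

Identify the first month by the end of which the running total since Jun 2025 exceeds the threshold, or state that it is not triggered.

Through Jun 2025: 701
Through Jul 2025: 1,424
Through Aug 2025: 1,831
Through Sep 2025: 1,863
Through Oct 2025: 1,876
Through Nov 2025: 2,411
Through Dec 2025: 2,571
Through Jan 2026: 2,611
Through Feb 2026: 4,208
Through Mar 2026: 4,227
Through Apr 2026: 4,302
Through May 2026: 4,351
Through Jun 2026: 6,984
Final cumulative total 6,984 ≤ 7,160; the threshold is never exceeded.

Not triggered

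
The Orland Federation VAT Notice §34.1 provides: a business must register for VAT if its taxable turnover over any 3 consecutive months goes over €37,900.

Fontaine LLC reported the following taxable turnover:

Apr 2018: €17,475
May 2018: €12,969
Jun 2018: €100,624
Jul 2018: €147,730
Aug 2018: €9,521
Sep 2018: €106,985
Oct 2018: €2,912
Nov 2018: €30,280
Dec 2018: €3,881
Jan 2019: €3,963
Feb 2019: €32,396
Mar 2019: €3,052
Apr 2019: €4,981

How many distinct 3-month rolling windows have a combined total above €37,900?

Apr 2018–Jun 2018: €17,475 + €12,969 + €100,624 = €131,068 (over)
May 2018–Jul 2018: €12,969 + €100,624 + €147,730 = €261,323 (over)
Jun 2018–Aug 2018: €100,624 + €147,730 + €9,521 = €257,875 (over)
Jul 2018–Sep 2018: €147,730 + €9,521 + €106,985 = €264,236 (over)
Aug 2018–Oct 2018: €9,521 + €106,985 + €2,912 = €119,418 (over)
Sep 2018–Nov 2018: €106,985 + €2,912 + €30,280 = €140,177 (over)
Oct 2018–Dec 2018: €2,912 + €30,280 + €3,881 = €37,073 (under)
Nov 2018–Jan 2019: €30,280 + €3,881 + €3,963 = €38,124 (over)
Dec 2018–Feb 2019: €3,881 + €3,963 + €32,396 = €40,240 (over)
Jan 2019–Mar 2019: €3,963 + €32,396 + €3,052 = €39,411 (over)
Feb 2019–Apr 2019: €32,396 + €3,052 + €4,981 = €40,429 (over)
10 windows exceed the threshold.

10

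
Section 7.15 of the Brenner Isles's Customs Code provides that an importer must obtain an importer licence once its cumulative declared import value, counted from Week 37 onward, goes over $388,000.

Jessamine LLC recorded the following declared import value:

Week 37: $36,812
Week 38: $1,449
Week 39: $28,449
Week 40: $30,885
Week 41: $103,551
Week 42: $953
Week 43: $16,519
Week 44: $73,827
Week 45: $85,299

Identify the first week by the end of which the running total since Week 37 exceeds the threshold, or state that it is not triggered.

Not triggered

Through Week 37: $36,812
Through Week 38: $38,261
Through Week 39: $66,710
Through Week 40: $97,595
Through Week 41: $201,146
Through Week 42: $202,099
Through Week 43: $218,618
Through Week 44: $292,445
Through Week 45: $377,744
Final cumulative total $377,744 ≤ $388,000; the threshold is never exceeded.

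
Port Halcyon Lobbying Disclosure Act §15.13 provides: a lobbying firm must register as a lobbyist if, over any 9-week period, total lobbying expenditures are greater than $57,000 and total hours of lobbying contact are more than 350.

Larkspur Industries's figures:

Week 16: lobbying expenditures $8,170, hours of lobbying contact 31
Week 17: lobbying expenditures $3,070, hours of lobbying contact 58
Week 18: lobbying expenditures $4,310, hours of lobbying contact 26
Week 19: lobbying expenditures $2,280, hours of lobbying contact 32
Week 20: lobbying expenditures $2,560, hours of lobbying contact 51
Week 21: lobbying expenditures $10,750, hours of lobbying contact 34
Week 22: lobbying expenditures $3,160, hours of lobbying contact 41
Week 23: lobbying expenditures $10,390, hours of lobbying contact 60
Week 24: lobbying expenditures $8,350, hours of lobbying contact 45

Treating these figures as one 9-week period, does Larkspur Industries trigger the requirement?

Total lobbying expenditures: $8,170 + $3,070 + $4,310 + $2,280 + $2,560 + $10,750 + $3,160 + $10,390 + $8,350 = $53,040 (≤ $57,000).
Total hours of lobbying contact: 31 + 58 + 26 + 32 + 51 + 34 + 41 + 60 + 45 = 378 (> 350).
The test is 'and': the rule requires both, and at least one is not exceeded.

No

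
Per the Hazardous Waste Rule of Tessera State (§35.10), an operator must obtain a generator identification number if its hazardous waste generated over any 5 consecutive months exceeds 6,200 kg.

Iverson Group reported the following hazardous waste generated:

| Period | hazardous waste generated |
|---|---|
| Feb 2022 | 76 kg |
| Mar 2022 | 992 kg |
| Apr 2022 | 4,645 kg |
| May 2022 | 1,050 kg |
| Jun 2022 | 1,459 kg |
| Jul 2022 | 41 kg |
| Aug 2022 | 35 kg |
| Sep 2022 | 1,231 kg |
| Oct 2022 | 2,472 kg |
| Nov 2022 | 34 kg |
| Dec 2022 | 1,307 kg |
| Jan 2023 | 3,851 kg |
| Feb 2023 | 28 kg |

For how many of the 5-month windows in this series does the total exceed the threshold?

Feb 2022–Jun 2022: 76 kg + 992 kg + 4,645 kg + 1,050 kg + 1,459 kg = 8,222 kg (over)
Mar 2022–Jul 2022: 992 kg + 4,645 kg + 1,050 kg + 1,459 kg + 41 kg = 8,187 kg (over)
Apr 2022–Aug 2022: 4,645 kg + 1,050 kg + 1,459 kg + 41 kg + 35 kg = 7,230 kg (over)
May 2022–Sep 2022: 1,050 kg + 1,459 kg + 41 kg + 35 kg + 1,231 kg = 3,816 kg (under)
Jun 2022–Oct 2022: 1,459 kg + 41 kg + 35 kg + 1,231 kg + 2,472 kg = 5,238 kg (under)
Jul 2022–Nov 2022: 41 kg + 35 kg + 1,231 kg + 2,472 kg + 34 kg = 3,813 kg (under)
Aug 2022–Dec 2022: 35 kg + 1,231 kg + 2,472 kg + 34 kg + 1,307 kg = 5,079 kg (under)
Sep 2022–Jan 2023: 1,231 kg + 2,472 kg + 34 kg + 1,307 kg + 3,851 kg = 8,895 kg (over)
Oct 2022–Feb 2023: 2,472 kg + 34 kg + 1,307 kg + 3,851 kg + 28 kg = 7,692 kg (over)
5 windows exceed the threshold.

5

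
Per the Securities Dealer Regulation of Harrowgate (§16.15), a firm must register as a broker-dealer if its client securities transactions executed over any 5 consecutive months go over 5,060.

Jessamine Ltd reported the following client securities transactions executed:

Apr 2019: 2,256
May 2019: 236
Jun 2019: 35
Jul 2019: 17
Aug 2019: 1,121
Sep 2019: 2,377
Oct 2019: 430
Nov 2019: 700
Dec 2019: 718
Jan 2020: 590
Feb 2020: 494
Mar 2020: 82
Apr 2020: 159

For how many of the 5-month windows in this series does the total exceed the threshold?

1

Apr 2019–Aug 2019: 2,256 + 236 + 35 + 17 + 1,121 = 3,665 (under)
May 2019–Sep 2019: 236 + 35 + 17 + 1,121 + 2,377 = 3,786 (under)
Jun 2019–Oct 2019: 35 + 17 + 1,121 + 2,377 + 430 = 3,980 (under)
Jul 2019–Nov 2019: 17 + 1,121 + 2,377 + 430 + 700 = 4,645 (under)
Aug 2019–Dec 2019: 1,121 + 2,377 + 430 + 700 + 718 = 5,346 (over)
Sep 2019–Jan 2020: 2,377 + 430 + 700 + 718 + 590 = 4,815 (under)
Oct 2019–Feb 2020: 430 + 700 + 718 + 590 + 494 = 2,932 (under)
Nov 2019–Mar 2020: 700 + 718 + 590 + 494 + 82 = 2,584 (under)
Dec 2019–Apr 2020: 718 + 590 + 494 + 82 + 159 = 2,043 (under)
1 window exceeds the threshold.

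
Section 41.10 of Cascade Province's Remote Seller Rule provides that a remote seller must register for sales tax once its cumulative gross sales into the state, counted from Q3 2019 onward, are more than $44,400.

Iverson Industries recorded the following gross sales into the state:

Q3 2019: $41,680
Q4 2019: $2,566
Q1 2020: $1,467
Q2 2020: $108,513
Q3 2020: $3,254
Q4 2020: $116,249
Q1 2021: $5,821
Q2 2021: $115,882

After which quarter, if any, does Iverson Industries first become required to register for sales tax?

Through Q3 2019: $41,680
Through Q4 2019: $44,246
Through Q1 2020: $45,713 ← exceeds threshold

Q1 2020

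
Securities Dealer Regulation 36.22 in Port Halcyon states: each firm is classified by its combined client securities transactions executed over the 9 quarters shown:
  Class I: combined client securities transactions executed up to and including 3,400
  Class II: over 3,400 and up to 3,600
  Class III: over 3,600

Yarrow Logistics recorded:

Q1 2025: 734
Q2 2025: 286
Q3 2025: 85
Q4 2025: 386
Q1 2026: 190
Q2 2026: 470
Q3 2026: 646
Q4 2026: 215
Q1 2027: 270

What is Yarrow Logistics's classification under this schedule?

Class I

Combined client securities transactions executed: 734 + 286 + 85 + 386 + 190 + 470 + 646 + 215 + 270 = 3,282.
3,282 ≤ 3,400, so Class I applies.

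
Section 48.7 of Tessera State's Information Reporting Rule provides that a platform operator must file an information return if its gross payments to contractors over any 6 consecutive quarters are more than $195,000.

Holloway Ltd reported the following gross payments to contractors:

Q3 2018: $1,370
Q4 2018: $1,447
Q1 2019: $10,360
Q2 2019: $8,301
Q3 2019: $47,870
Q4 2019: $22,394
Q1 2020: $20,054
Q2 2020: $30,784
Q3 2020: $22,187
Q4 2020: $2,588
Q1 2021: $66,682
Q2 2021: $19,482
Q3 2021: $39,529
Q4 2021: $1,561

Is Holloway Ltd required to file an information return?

Q3 2018–Q4 2019: $1,370 + $1,447 + $10,360 + $8,301 + $47,870 + $22,394 = $91,742 (under)
Q4 2018–Q1 2020: $1,447 + $10,360 + $8,301 + $47,870 + $22,394 + $20,054 = $110,426 (under)
Q1 2019–Q2 2020: $10,360 + $8,301 + $47,870 + $22,394 + $20,054 + $30,784 = $139,763 (under)
Q2 2019–Q3 2020: $8,301 + $47,870 + $22,394 + $20,054 + $30,784 + $22,187 = $151,590 (under)
Q3 2019–Q4 2020: $47,870 + $22,394 + $20,054 + $30,784 + $22,187 + $2,588 = $145,877 (under)
Q4 2019–Q1 2021: $22,394 + $20,054 + $30,784 + $22,187 + $2,588 + $66,682 = $164,689 (under)
Q1 2020–Q2 2021: $20,054 + $30,784 + $22,187 + $2,588 + $66,682 + $19,482 = $161,777 (under)
Q2 2020–Q3 2021: $30,784 + $22,187 + $2,588 + $66,682 + $19,482 + $39,529 = $181,252 (under)
Q3 2020–Q4 2021: $22,187 + $2,588 + $66,682 + $19,482 + $39,529 + $1,561 = $152,029 (under)
No window exceeds $195,000.

No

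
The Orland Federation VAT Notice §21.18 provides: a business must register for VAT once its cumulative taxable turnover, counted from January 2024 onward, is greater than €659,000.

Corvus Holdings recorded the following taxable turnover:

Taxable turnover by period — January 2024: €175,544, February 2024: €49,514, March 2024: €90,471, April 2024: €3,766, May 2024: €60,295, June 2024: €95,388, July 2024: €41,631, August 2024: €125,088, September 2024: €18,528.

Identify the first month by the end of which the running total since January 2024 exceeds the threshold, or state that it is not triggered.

Through January 2024: €175,544
Through February 2024: €225,058
Through March 2024: €315,529
Through April 2024: €319,295
Through May 2024: €379,590
Through June 2024: €474,978
Through July 2024: €516,609
Through August 2024: €641,697
Through September 2024: €660,225 ← exceeds threshold

September 2024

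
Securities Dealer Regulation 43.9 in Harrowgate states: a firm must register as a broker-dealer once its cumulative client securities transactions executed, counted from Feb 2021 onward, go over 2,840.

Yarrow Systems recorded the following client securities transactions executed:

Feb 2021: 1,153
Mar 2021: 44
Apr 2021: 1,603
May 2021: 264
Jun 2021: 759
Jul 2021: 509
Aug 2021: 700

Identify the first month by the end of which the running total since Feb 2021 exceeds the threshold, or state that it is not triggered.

May 2021

Through Feb 2021: 1,153
Through Mar 2021: 1,197
Through Apr 2021: 2,800
Through May 2021: 3,064 ← exceeds threshold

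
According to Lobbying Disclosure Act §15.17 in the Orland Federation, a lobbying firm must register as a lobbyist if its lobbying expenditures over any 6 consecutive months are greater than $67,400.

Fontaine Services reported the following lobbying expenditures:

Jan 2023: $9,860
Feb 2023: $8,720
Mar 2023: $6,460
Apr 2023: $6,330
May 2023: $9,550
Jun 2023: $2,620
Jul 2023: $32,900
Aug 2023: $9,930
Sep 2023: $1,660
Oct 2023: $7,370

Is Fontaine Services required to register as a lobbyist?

Yes

Jan 2023–Jun 2023: $9,860 + $8,720 + $6,460 + $6,330 + $9,550 + $2,620 = $43,540 (under)
Feb 2023–Jul 2023: $8,720 + $6,460 + $6,330 + $9,550 + $2,620 + $32,900 = $66,580 (under)
Mar 2023–Aug 2023: $6,460 + $6,330 + $9,550 + $2,620 + $32,900 + $9,930 = $67,790 (over)
Apr 2023–Sep 2023: $6,330 + $9,550 + $2,620 + $32,900 + $9,930 + $1,660 = $62,990 (under)
May 2023–Oct 2023: $9,550 + $2,620 + $32,900 + $9,930 + $1,660 + $7,370 = $64,030 (under)
At least one window exceeds $67,400.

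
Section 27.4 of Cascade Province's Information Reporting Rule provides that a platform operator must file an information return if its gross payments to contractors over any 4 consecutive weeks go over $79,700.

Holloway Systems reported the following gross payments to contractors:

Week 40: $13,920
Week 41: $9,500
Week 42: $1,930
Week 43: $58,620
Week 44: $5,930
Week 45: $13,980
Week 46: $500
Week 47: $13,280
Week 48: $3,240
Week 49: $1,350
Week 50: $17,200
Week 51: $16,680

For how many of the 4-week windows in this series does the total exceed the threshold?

Week 40–Week 43: $13,920 + $9,500 + $1,930 + $58,620 = $83,970 (over)
Week 41–Week 44: $9,500 + $1,930 + $58,620 + $5,930 = $75,980 (under)
Week 42–Week 45: $1,930 + $58,620 + $5,930 + $13,980 = $80,460 (over)
Week 43–Week 46: $58,620 + $5,930 + $13,980 + $500 = $79,030 (under)
Week 44–Week 47: $5,930 + $13,980 + $500 + $13,280 = $33,690 (under)
Week 45–Week 48: $13,980 + $500 + $13,280 + $3,240 = $31,000 (under)
Week 46–Week 49: $500 + $13,280 + $3,240 + $1,350 = $18,370 (under)
Week 47–Week 50: $13,280 + $3,240 + $1,350 + $17,200 = $35,070 (under)
Week 48–Week 51: $3,240 + $1,350 + $17,200 + $16,680 = $38,470 (under)
2 windows exceed the threshold.

2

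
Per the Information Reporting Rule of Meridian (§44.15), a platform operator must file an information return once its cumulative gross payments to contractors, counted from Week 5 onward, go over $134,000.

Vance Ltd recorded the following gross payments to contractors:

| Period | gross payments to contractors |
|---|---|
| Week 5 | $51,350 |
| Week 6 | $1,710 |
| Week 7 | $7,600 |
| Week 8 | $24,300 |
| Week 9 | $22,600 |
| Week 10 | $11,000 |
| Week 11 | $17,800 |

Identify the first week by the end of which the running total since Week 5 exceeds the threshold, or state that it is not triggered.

Week 11

Through Week 5: $51,350
Through Week 6: $53,060
Through Week 7: $60,660
Through Week 8: $84,960
Through Week 9: $107,560
Through Week 10: $118,560
Through Week 11: $136,360 ← exceeds threshold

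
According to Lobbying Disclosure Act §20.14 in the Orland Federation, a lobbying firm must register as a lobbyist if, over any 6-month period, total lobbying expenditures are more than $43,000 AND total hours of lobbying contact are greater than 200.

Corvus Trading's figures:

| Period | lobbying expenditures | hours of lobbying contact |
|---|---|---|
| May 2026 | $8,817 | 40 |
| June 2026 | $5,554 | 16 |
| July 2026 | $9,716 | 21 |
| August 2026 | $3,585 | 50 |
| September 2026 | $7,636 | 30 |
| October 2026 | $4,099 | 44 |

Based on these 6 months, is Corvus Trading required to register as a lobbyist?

No

Total lobbying expenditures: $8,817 + $5,554 + $9,716 + $3,585 + $7,636 + $4,099 = $39,407 (≤ $43,000).
Total hours of lobbying contact: 40 + 16 + 21 + 50 + 30 + 44 = 201 (> 200).
The test is 'and': the rule requires both, and at least one is not exceeded.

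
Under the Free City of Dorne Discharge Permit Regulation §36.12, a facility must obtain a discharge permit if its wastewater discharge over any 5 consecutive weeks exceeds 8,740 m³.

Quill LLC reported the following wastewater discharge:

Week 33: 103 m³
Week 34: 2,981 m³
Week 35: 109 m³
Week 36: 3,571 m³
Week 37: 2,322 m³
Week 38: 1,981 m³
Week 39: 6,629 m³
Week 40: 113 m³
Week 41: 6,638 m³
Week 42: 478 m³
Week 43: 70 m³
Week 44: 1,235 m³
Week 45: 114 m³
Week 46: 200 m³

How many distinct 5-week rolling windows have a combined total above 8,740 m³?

7

Week 33–Week 37: 103 m³ + 2,981 m³ + 109 m³ + 3,571 m³ + 2,322 m³ = 9,086 m³ (over)
Week 34–Week 38: 2,981 m³ + 109 m³ + 3,571 m³ + 2,322 m³ + 1,981 m³ = 10,964 m³ (over)
Week 35–Week 39: 109 m³ + 3,571 m³ + 2,322 m³ + 1,981 m³ + 6,629 m³ = 14,612 m³ (over)
Week 36–Week 40: 3,571 m³ + 2,322 m³ + 1,981 m³ + 6,629 m³ + 113 m³ = 14,616 m³ (over)
Week 37–Week 41: 2,322 m³ + 1,981 m³ + 6,629 m³ + 113 m³ + 6,638 m³ = 17,683 m³ (over)
Week 38–Week 42: 1,981 m³ + 6,629 m³ + 113 m³ + 6,638 m³ + 478 m³ = 15,839 m³ (over)
Week 39–Week 43: 6,629 m³ + 113 m³ + 6,638 m³ + 478 m³ + 70 m³ = 13,928 m³ (over)
Week 40–Week 44: 113 m³ + 6,638 m³ + 478 m³ + 70 m³ + 1,235 m³ = 8,534 m³ (under)
Week 41–Week 45: 6,638 m³ + 478 m³ + 70 m³ + 1,235 m³ + 114 m³ = 8,535 m³ (under)
Week 42–Week 46: 478 m³ + 70 m³ + 1,235 m³ + 114 m³ + 200 m³ = 2,097 m³ (under)
7 windows exceed the threshold.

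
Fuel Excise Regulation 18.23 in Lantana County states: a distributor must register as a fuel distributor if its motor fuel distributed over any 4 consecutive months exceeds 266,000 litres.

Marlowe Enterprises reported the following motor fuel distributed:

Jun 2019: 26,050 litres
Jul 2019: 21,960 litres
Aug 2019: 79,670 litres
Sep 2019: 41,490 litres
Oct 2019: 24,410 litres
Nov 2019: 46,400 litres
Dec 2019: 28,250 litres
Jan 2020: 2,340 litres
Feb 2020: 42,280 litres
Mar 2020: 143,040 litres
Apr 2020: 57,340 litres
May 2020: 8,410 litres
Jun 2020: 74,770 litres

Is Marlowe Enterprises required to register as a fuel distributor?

Yes

Jun 2019–Sep 2019: 26,050 litres + 21,960 litres + 79,670 litres + 41,490 litres = 169,170 litres (under)
Jul 2019–Oct 2019: 21,960 litres + 79,670 litres + 41,490 litres + 24,410 litres = 167,530 litres (under)
Aug 2019–Nov 2019: 79,670 litres + 41,490 litres + 24,410 litres + 46,400 litres = 191,970 litres (under)
Sep 2019–Dec 2019: 41,490 litres + 24,410 litres + 46,400 litres + 28,250 litres = 140,550 litres (under)
Oct 2019–Jan 2020: 24,410 litres + 46,400 litres + 28,250 litres + 2,340 litres = 101,400 litres (under)
Nov 2019–Feb 2020: 46,400 litres + 28,250 litres + 2,340 litres + 42,280 litres = 119,270 litres (under)
Dec 2019–Mar 2020: 28,250 litres + 2,340 litres + 42,280 litres + 143,040 litres = 215,910 litres (under)
Jan 2020–Apr 2020: 2,340 litres + 42,280 litres + 143,040 litres + 57,340 litres = 245,000 litres (under)
Feb 2020–May 2020: 42,280 litres + 143,040 litres + 57,340 litres + 8,410 litres = 251,070 litres (under)
Mar 2020–Jun 2020: 143,040 litres + 57,340 litres + 8,410 litres + 74,770 litres = 283,560 litres (over)
At least one window exceeds 266,000 litres.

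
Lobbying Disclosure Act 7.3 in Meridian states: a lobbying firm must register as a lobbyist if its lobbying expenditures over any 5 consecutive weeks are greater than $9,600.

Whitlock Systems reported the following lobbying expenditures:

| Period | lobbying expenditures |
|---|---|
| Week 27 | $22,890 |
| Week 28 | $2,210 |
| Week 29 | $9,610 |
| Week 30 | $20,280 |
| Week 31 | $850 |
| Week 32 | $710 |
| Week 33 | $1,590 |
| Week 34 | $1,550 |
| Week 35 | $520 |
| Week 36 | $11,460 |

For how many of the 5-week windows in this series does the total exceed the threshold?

5

Week 27–Week 31: $22,890 + $2,210 + $9,610 + $20,280 + $850 = $55,840 (over)
Week 28–Week 32: $2,210 + $9,610 + $20,280 + $850 + $710 = $33,660 (over)
Week 29–Week 33: $9,610 + $20,280 + $850 + $710 + $1,590 = $33,040 (over)
Week 30–Week 34: $20,280 + $850 + $710 + $1,590 + $1,550 = $24,980 (over)
Week 31–Week 35: $850 + $710 + $1,590 + $1,550 + $520 = $5,220 (under)
Week 32–Week 36: $710 + $1,590 + $1,550 + $520 + $11,460 = $15,830 (over)
5 windows exceed the threshold.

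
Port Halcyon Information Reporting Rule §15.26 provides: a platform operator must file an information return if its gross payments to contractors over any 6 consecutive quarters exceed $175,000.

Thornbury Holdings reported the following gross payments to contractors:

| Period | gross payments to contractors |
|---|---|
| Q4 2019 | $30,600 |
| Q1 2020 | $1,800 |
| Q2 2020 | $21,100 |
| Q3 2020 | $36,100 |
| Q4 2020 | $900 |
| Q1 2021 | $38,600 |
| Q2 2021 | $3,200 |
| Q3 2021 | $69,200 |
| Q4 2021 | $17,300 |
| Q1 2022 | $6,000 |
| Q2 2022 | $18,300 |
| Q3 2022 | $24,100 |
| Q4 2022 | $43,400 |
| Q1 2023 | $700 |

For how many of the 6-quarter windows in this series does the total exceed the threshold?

1

Q4 2019–Q1 2021: $30,600 + $1,800 + $21,100 + $36,100 + $900 + $38,600 = $129,100 (under)
Q1 2020–Q2 2021: $1,800 + $21,100 + $36,100 + $900 + $38,600 + $3,200 = $101,700 (under)
Q2 2020–Q3 2021: $21,100 + $36,100 + $900 + $38,600 + $3,200 + $69,200 = $169,100 (under)
Q3 2020–Q4 2021: $36,100 + $900 + $38,600 + $3,200 + $69,200 + $17,300 = $165,300 (under)
Q4 2020–Q1 2022: $900 + $38,600 + $3,200 + $69,200 + $17,300 + $6,000 = $135,200 (under)
Q1 2021–Q2 2022: $38,600 + $3,200 + $69,200 + $17,300 + $6,000 + $18,300 = $152,600 (under)
Q2 2021–Q3 2022: $3,200 + $69,200 + $17,300 + $6,000 + $18,300 + $24,100 = $138,100 (under)
Q3 2021–Q4 2022: $69,200 + $17,300 + $6,000 + $18,300 + $24,100 + $43,400 = $178,300 (over)
Q4 2021–Q1 2023: $17,300 + $6,000 + $18,300 + $24,100 + $43,400 + $700 = $109,800 (under)
1 window exceeds the threshold.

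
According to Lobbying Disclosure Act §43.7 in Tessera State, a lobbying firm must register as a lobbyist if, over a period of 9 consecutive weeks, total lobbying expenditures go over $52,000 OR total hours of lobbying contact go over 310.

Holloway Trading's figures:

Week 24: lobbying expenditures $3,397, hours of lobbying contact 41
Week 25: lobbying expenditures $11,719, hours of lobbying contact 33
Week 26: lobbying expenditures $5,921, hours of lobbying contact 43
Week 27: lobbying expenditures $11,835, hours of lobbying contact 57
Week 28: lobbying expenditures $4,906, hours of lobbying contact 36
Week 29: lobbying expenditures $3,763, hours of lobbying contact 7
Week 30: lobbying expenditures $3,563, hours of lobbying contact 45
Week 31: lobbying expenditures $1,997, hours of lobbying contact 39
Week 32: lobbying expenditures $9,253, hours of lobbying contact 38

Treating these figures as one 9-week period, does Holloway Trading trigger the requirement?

Yes

Total lobbying expenditures: $3,397 + $11,719 + $5,921 + $11,835 + $4,906 + $3,763 + $3,563 + $1,997 + $9,253 = $56,354 (> $52,000).
Total hours of lobbying contact: 41 + 33 + 43 + 57 + 36 + 7 + 45 + 39 + 38 = 339 (> 310).
The test is 'or': at least one threshold is exceeded.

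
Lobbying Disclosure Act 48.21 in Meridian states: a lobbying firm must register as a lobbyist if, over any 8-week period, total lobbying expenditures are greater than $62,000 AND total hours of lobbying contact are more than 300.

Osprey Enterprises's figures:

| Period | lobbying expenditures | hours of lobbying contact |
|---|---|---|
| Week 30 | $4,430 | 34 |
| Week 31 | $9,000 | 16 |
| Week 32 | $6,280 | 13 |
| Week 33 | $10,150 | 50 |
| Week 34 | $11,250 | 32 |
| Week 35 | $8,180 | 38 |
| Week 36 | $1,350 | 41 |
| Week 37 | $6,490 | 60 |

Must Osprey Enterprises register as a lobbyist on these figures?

Total lobbying expenditures: $4,430 + $9,000 + $6,280 + $10,150 + $11,250 + $8,180 + $1,350 + $6,490 = $57,130 (≤ $62,000).
Total hours of lobbying contact: 34 + 16 + 13 + 50 + 32 + 38 + 41 + 60 = 284 (≤ 300).
The test is 'and': the rule requires both, and at least one is not exceeded.

No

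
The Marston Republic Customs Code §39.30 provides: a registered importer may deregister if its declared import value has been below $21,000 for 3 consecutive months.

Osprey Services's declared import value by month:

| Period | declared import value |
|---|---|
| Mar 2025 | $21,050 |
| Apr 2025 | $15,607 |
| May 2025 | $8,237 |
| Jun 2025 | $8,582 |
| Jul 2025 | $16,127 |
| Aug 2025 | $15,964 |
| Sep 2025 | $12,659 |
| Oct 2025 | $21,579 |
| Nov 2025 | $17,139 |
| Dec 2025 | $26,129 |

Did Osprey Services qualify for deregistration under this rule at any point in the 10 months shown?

Yes

Months below $21,000: Apr 2025, May 2025, Jun 2025, Jul 2025, Aug 2025, Sep 2025, Nov 2025.
Longest run of consecutive months below the threshold: 6.
6 ≥ 3, so Osprey Services became eligible.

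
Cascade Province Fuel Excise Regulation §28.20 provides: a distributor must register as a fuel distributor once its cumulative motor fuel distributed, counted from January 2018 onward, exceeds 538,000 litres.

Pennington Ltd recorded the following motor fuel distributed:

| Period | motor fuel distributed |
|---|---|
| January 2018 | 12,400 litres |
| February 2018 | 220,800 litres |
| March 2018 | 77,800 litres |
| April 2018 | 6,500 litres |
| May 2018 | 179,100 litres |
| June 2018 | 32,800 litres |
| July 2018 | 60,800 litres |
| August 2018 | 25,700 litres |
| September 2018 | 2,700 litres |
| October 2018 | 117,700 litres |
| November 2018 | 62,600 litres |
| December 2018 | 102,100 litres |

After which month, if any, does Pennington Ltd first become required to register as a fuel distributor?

Through January 2018: 12,400 litres
Through February 2018: 233,200 litres
Through March 2018: 311,000 litres
Through April 2018: 317,500 litres
Through May 2018: 496,600 litres
Through June 2018: 529,400 litres
Through July 2018: 590,200 litres ← exceeds threshold

July 2018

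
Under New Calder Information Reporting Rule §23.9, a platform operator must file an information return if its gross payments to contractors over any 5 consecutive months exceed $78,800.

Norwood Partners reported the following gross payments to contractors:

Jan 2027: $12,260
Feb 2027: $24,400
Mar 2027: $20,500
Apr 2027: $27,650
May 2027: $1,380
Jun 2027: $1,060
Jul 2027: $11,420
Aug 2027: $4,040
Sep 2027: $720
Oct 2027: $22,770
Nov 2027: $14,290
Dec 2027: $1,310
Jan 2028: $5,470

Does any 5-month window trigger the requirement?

Jan 2027–May 2027: $12,260 + $24,400 + $20,500 + $27,650 + $1,380 = $86,190 (over)
Feb 2027–Jun 2027: $24,400 + $20,500 + $27,650 + $1,380 + $1,060 = $74,990 (under)
Mar 2027–Jul 2027: $20,500 + $27,650 + $1,380 + $1,060 + $11,420 = $62,010 (under)
Apr 2027–Aug 2027: $27,650 + $1,380 + $1,060 + $11,420 + $4,040 = $45,550 (under)
May 2027–Sep 2027: $1,380 + $1,060 + $11,420 + $4,040 + $720 = $18,620 (under)
Jun 2027–Oct 2027: $1,060 + $11,420 + $4,040 + $720 + $22,770 = $40,010 (under)
Jul 2027–Nov 2027: $11,420 + $4,040 + $720 + $22,770 + $14,290 = $53,240 (under)
Aug 2027–Dec 2027: $4,040 + $720 + $22,770 + $14,290 + $1,310 = $43,130 (under)
Sep 2027–Jan 2028: $720 + $22,770 + $14,290 + $1,310 + $5,470 = $44,560 (under)
At least one window exceeds $78,800.

Yes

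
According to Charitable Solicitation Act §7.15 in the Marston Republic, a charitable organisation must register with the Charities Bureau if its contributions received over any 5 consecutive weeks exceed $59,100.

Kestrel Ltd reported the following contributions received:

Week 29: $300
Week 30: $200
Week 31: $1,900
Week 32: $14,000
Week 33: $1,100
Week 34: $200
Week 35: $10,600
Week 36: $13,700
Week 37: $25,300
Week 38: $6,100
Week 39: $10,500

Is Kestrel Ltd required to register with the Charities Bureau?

Yes

Week 29–Week 33: $300 + $200 + $1,900 + $14,000 + $1,100 = $17,500 (under)
Week 30–Week 34: $200 + $1,900 + $14,000 + $1,100 + $200 = $17,400 (under)
Week 31–Week 35: $1,900 + $14,000 + $1,100 + $200 + $10,600 = $27,800 (under)
Week 32–Week 36: $14,000 + $1,100 + $200 + $10,600 + $13,700 = $39,600 (under)
Week 33–Week 37: $1,100 + $200 + $10,600 + $13,700 + $25,300 = $50,900 (under)
Week 34–Week 38: $200 + $10,600 + $13,700 + $25,300 + $6,100 = $55,900 (under)
Week 35–Week 39: $10,600 + $13,700 + $25,300 + $6,100 + $10,500 = $66,200 (over)
At least one window exceeds $59,100.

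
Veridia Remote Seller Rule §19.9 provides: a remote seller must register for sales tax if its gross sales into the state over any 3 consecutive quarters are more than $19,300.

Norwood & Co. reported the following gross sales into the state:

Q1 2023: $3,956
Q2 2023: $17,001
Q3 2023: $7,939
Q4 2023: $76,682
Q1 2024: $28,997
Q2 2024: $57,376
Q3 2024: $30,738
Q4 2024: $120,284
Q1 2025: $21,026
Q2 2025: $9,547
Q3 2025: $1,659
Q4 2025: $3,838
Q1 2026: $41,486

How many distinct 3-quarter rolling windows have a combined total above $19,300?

Q1 2023–Q3 2023: $3,956 + $17,001 + $7,939 = $28,896 (over)
Q2 2023–Q4 2023: $17,001 + $7,939 + $76,682 = $101,622 (over)
Q3 2023–Q1 2024: $7,939 + $76,682 + $28,997 = $113,618 (over)
Q4 2023–Q2 2024: $76,682 + $28,997 + $57,376 = $163,055 (over)
Q1 2024–Q3 2024: $28,997 + $57,376 + $30,738 = $117,111 (over)
Q2 2024–Q4 2024: $57,376 + $30,738 + $120,284 = $208,398 (over)
Q3 2024–Q1 2025: $30,738 + $120,284 + $21,026 = $172,048 (over)
Q4 2024–Q2 2025: $120,284 + $21,026 + $9,547 = $150,857 (over)
Q1 2025–Q3 2025: $21,026 + $9,547 + $1,659 = $32,232 (over)
Q2 2025–Q4 2025: $9,547 + $1,659 + $3,838 = $15,044 (under)
Q3 2025–Q1 2026: $1,659 + $3,838 + $41,486 = $46,983 (over)
10 windows exceed the threshold.

10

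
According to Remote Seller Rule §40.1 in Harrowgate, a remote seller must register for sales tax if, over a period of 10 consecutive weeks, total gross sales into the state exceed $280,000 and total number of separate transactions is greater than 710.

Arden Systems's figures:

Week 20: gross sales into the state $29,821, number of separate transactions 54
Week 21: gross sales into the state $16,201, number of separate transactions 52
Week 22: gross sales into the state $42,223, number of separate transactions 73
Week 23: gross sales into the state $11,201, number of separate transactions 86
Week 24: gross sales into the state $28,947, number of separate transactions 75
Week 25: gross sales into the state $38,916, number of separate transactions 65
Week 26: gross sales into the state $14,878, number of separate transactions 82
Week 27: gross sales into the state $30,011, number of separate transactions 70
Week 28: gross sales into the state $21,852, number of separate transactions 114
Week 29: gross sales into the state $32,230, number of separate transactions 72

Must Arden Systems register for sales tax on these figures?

Total gross sales into the state: $29,821 + $16,201 + $42,223 + $11,201 + $28,947 + $38,916 + $14,878 + $30,011 + $21,852 + $32,230 = $266,280 (≤ $280,000).
Total number of separate transactions: 54 + 52 + 73 + 86 + 75 + 65 + 82 + 70 + 114 + 72 = 743 (> 710).
The test is 'and': the rule requires both, and at least one is not exceeded.

No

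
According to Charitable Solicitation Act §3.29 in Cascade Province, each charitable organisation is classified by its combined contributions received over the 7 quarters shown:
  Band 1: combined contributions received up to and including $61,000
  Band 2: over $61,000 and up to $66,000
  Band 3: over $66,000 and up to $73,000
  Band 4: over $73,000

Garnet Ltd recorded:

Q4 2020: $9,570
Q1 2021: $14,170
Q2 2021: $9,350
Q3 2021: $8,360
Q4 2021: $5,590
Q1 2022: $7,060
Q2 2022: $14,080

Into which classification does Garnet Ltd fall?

Combined contributions received: $9,570 + $14,170 + $9,350 + $8,360 + $5,590 + $7,060 + $14,080 = $68,180.
$66,000 < $68,180 ≤ $73,000, so Band 3 applies.

Band 3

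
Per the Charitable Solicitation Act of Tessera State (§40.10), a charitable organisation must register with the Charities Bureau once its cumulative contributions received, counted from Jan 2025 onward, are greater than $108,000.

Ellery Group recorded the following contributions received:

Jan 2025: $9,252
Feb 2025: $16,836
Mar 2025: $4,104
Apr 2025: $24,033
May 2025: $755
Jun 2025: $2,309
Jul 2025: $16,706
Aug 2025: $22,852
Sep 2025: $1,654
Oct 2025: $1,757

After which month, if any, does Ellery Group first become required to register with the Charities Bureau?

Through Jan 2025: $9,252
Through Feb 2025: $26,088
Through Mar 2025: $30,192
Through Apr 2025: $54,225
Through May 2025: $54,980
Through Jun 2025: $57,289
Through Jul 2025: $73,995
Through Aug 2025: $96,847
Through Sep 2025: $98,501
Through Oct 2025: $100,258
Final cumulative total $100,258 ≤ $108,000; the threshold is never exceeded.

Not triggered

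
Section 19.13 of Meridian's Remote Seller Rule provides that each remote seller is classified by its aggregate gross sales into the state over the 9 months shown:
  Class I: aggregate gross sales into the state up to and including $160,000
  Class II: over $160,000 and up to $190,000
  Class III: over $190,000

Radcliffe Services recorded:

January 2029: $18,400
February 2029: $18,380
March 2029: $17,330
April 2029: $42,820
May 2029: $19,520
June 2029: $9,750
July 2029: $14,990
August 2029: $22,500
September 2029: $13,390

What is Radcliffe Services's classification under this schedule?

Aggregate gross sales into the state: $18,400 + $18,380 + $17,330 + $42,820 + $19,520 + $9,750 + $14,990 + $22,500 + $13,390 = $177,080.
$160,000 < $177,080 ≤ $190,000, so Class II applies.

Class II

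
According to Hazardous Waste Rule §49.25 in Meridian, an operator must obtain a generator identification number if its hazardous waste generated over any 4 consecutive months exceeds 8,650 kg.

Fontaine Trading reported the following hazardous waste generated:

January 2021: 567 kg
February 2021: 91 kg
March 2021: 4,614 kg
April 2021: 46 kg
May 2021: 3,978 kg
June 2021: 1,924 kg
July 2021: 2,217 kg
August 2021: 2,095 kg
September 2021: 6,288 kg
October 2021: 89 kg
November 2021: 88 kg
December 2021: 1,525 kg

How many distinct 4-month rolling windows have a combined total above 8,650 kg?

5

January 2021–April 2021: 567 kg + 91 kg + 4,614 kg + 46 kg = 5,318 kg (under)
February 2021–May 2021: 91 kg + 4,614 kg + 46 kg + 3,978 kg = 8,729 kg (over)
March 2021–June 2021: 4,614 kg + 46 kg + 3,978 kg + 1,924 kg = 10,562 kg (over)
April 2021–July 2021: 46 kg + 3,978 kg + 1,924 kg + 2,217 kg = 8,165 kg (under)
May 2021–August 2021: 3,978 kg + 1,924 kg + 2,217 kg + 2,095 kg = 10,214 kg (over)
June 2021–September 2021: 1,924 kg + 2,217 kg + 2,095 kg + 6,288 kg = 12,524 kg (over)
July 2021–October 2021: 2,217 kg + 2,095 kg + 6,288 kg + 89 kg = 10,689 kg (over)
August 2021–November 2021: 2,095 kg + 6,288 kg + 89 kg + 88 kg = 8,560 kg (under)
September 2021–December 2021: 6,288 kg + 89 kg + 88 kg + 1,525 kg = 7,990 kg (under)
5 windows exceed the threshold.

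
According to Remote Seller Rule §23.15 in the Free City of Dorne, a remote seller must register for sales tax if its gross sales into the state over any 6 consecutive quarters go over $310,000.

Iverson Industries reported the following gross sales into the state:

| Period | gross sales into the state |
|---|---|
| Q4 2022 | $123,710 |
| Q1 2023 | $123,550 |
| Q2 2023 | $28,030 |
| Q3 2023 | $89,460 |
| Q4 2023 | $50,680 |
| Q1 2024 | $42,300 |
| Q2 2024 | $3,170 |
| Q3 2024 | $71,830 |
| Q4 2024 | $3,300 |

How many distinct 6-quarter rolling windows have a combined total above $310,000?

2

Q4 2022–Q1 2024: $123,710 + $123,550 + $28,030 + $89,460 + $50,680 + $42,300 = $457,730 (over)
Q1 2023–Q2 2024: $123,550 + $28,030 + $89,460 + $50,680 + $42,300 + $3,170 = $337,190 (over)
Q2 2023–Q3 2024: $28,030 + $89,460 + $50,680 + $42,300 + $3,170 + $71,830 = $285,470 (under)
Q3 2023–Q4 2024: $89,460 + $50,680 + $42,300 + $3,170 + $71,830 + $3,300 = $260,740 (under)
2 windows exceed the threshold.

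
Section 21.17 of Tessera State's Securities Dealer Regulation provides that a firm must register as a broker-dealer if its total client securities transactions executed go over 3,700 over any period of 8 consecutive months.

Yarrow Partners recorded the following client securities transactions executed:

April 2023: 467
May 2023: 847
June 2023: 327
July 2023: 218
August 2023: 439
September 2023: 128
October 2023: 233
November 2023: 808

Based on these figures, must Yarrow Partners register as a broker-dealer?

Total client securities transactions executed: 467 + 847 + 327 + 218 + 439 + 128 + 233 + 808 = 3,467.
3,467 ≤ 3,700, so the threshold is not exceeded.

No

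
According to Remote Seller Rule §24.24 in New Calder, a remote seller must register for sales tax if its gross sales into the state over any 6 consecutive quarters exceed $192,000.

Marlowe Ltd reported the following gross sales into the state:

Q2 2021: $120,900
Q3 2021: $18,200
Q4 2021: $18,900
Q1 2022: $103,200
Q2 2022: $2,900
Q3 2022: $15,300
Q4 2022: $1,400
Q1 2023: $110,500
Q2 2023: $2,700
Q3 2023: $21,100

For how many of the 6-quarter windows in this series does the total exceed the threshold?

3

Q2 2021–Q3 2022: $120,900 + $18,200 + $18,900 + $103,200 + $2,900 + $15,300 = $279,400 (over)
Q3 2021–Q4 2022: $18,200 + $18,900 + $103,200 + $2,900 + $15,300 + $1,400 = $159,900 (under)
Q4 2021–Q1 2023: $18,900 + $103,200 + $2,900 + $15,300 + $1,400 + $110,500 = $252,200 (over)
Q1 2022–Q2 2023: $103,200 + $2,900 + $15,300 + $1,400 + $110,500 + $2,700 = $236,000 (over)
Q2 2022–Q3 2023: $2,900 + $15,300 + $1,400 + $110,500 + $2,700 + $21,100 = $153,900 (under)
3 windows exceed the threshold.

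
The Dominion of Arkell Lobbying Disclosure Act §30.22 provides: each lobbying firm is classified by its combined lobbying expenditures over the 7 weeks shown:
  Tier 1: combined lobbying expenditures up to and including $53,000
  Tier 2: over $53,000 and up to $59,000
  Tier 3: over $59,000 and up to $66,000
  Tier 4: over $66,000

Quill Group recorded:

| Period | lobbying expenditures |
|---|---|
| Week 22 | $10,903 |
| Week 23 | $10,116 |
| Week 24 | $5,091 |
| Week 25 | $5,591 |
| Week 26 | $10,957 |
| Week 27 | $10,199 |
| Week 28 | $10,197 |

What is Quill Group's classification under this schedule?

Tier 3

Combined lobbying expenditures: $10,903 + $10,116 + $5,091 + $5,591 + $10,957 + $10,199 + $10,197 = $63,054.
$59,000 < $63,054 ≤ $66,000, so Tier 3 applies.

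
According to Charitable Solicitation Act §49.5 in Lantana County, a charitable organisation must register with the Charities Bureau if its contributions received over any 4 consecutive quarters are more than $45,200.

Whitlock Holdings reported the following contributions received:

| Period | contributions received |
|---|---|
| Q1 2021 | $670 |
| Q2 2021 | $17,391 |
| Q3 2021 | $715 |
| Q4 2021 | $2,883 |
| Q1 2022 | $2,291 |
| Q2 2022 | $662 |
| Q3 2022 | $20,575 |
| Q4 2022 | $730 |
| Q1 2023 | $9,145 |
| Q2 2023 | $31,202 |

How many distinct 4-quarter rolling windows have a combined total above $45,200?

Q1 2021–Q4 2021: $670 + $17,391 + $715 + $2,883 = $21,659 (under)
Q2 2021–Q1 2022: $17,391 + $715 + $2,883 + $2,291 = $23,280 (under)
Q3 2021–Q2 2022: $715 + $2,883 + $2,291 + $662 = $6,551 (under)
Q4 2021–Q3 2022: $2,883 + $2,291 + $662 + $20,575 = $26,411 (under)
Q1 2022–Q4 2022: $2,291 + $662 + $20,575 + $730 = $24,258 (under)
Q2 2022–Q1 2023: $662 + $20,575 + $730 + $9,145 = $31,112 (under)
Q3 2022–Q2 2023: $20,575 + $730 + $9,145 + $31,202 = $61,652 (over)
1 window exceeds the threshold.

1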